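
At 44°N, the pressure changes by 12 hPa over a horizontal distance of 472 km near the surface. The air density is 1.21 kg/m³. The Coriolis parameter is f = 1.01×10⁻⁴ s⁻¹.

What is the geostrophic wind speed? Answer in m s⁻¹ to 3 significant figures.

20.8 m s⁻¹

Pressure gradient: |∂P/∂n| = 1200 Pa / 472000 m = 2.54×10⁻³ Pa/m
Geostrophic balance (pressure-gradient force = Coriolis force):
V_g = (1/(fρ)) |∂P/∂n| = 2.54×10⁻³ / (1.01×10⁻⁴ × 1.21) = 20.8 m/s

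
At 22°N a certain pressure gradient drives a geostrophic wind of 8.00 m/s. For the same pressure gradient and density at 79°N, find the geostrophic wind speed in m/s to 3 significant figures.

With the same pressure gradient and density, V_g ∝ 1/f ∝ 1/sin φ.
V₂ = V₁ · sin φ₁ / sin φ₂ = 8.00 × sin 22° / sin 79°
V₂ = 8.00 × 0.3746/0.9816 = 3.05 m/s

3.05 m/s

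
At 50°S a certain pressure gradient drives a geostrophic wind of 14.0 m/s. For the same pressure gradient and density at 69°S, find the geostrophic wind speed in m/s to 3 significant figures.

11.5 m/s

With the same pressure gradient and density, V_g ∝ 1/f ∝ 1/sin φ.
V₂ = V₁ · sin φ₁ / sin φ₂ = 14.0 × sin 50° / sin 69°
V₂ = 14.0 × 0.7660/0.9336 = 11.5 m/s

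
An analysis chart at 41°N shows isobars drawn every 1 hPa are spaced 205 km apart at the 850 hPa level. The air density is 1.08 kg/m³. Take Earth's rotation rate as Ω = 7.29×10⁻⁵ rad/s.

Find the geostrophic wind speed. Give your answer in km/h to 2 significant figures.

17 km/h

Coriolis parameter at 41°N:
f = 2Ω sin φ = 2 × 7.29×10⁻⁵ × sin 41° = 9.57×10⁻⁵ s⁻¹
Pressure gradient: |∂P/∂n| = 100 Pa / 205000 m = 4.88×10⁻⁴ Pa/m
Geostrophic balance (pressure-gradient force = Coriolis force):
V_g = (1/(fρ)) |∂P/∂n| = 4.88×10⁻⁴ / (9.57×10⁻⁵ × 1.08) = 4.72 m/s
Converting: 4.72 m/s × 3.6 = 17 km/h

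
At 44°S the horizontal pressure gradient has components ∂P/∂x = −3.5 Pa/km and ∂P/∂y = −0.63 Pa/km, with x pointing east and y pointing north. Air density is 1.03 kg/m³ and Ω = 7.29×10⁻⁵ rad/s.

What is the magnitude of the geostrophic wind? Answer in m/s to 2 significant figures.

34 m/s

Coriolis parameter at 44°S:
f = 2Ω sin φ = 2 × 7.29×10⁻⁵ × sin 44° = 1.01×10⁻⁴ s⁻¹
In the Southern Hemisphere f is negative: f = −1.01×10⁻⁴ s⁻¹.
Component geostrophic relations (x east, y north):
u_g = −(1/(fρ)) ∂P/∂y,  v_g = (1/(fρ)) ∂P/∂x
u_g = −(−0.63×10⁻³)/(−1.01×10⁻⁴ × 1.03) = −6.04 m/s;  v_g = (−3.5×10⁻³)/(−1.01×10⁻⁴ × 1.03) = 33.6 m/s
|V_g| = √(u_g² + v_g²) = 34.1 m/s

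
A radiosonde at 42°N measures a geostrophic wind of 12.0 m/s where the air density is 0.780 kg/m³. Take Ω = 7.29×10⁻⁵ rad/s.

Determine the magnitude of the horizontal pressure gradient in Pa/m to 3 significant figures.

Coriolis parameter at 42°N:
f = 2Ω sin φ = 2 × 7.29×10⁻⁵ × sin 42° = 9.76×10⁻⁵ s⁻¹
Geostrophic balance rearranged: |∂P/∂n| = f ρ V_g
|∂P/∂n| = 9.76×10⁻⁵ × 0.780 × 12.0 = 9.13×10⁻⁴ Pa/m

9.13×10⁻⁴ Pa/m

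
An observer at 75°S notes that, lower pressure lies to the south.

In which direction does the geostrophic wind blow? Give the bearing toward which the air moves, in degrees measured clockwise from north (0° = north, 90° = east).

The pressure-gradient force points toward the south (bearing 180°).
Geostrophic balance: in the Southern Hemisphere the Coriolis force deflects motion to the left, so the geostrophic wind blows 90° to the left of the pressure-gradient force (low pressure on the right).
Rotating 180° by 90° counterclockwise gives 090° — the wind blows toward the east.

090°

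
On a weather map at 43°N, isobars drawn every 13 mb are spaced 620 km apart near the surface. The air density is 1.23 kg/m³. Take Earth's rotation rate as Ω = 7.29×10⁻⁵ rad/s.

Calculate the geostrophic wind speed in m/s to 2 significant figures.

17 m/s

Coriolis parameter at 43°N:
f = 2Ω sin φ = 2 × 7.29×10⁻⁵ × sin 43° = 9.94×10⁻⁵ s⁻¹
Pressure gradient: |∂P/∂n| = 1300 Pa / 620000 m = 2.10×10⁻³ Pa/m
Geostrophic balance (pressure-gradient force = Coriolis force):
V_g = (1/(fρ)) |∂P/∂n| = 2.10×10⁻³ / (9.94×10⁻⁵ × 1.23) = 17.1 m/s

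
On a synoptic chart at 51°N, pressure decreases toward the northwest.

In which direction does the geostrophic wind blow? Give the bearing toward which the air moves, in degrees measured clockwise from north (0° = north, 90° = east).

045°

The pressure-gradient force points toward the northwest (bearing 315°).
Geostrophic balance: in the Northern Hemisphere the Coriolis force deflects motion to the right, so the geostrophic wind blows 90° to the right of the pressure-gradient force (low pressure on the left).
Rotating 315° by 90° clockwise gives 045° — the wind blows toward the northeast.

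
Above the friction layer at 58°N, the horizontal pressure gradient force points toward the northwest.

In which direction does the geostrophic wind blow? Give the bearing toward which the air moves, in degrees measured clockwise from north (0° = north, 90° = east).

045°

The pressure-gradient force points toward the northwest (bearing 315°).
Geostrophic balance: in the Northern Hemisphere the Coriolis force deflects motion to the right, so the geostrophic wind blows 90° to the right of the pressure-gradient force (low pressure on the left).
Rotating 315° by 90° clockwise gives 045° — the wind blows toward the northeast.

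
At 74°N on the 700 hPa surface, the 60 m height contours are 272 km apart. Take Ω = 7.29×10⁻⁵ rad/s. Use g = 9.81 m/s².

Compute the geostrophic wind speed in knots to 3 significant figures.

Coriolis parameter at 74°N:
f = 2Ω sin φ = 2 × 7.29×10⁻⁵ × sin 74° = 1.40×10⁻⁴ s⁻¹
Height gradient: |∂Z/∂n| = 60 m / 272000 m = 2.21×10⁻⁴
On a pressure surface, geostrophic balance gives V_g = (g/f)|∂Z/∂n|:
V_g = 9.81 × 2.21×10⁻⁴ / 1.40×10⁻⁴ = 15.4 m/s
Converting: 15.4 m/s × 1.944 = 30.0 knots

30.0 knots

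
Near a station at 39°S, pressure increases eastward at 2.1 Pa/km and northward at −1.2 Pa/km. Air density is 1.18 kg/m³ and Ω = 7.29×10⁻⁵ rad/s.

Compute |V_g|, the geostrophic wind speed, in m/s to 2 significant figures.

22 m/s

Coriolis parameter at 39°S:
f = 2Ω sin φ = 2 × 7.29×10⁻⁵ × sin 39° = 9.18×10⁻⁵ s⁻¹
In the Southern Hemisphere f is negative: f = −9.18×10⁻⁵ s⁻¹.
Component geostrophic relations (x east, y north):
u_g = −(1/(fρ)) ∂P/∂y,  v_g = (1/(fρ)) ∂P/∂x
u_g = −(−1.2×10⁻³)/(−9.18×10⁻⁵ × 1.18) = −11.1 m/s;  v_g = (2.1×10⁻³)/(−9.18×10⁻⁵ × 1.18) = −19.4 m/s
|V_g| = √(u_g² + v_g²) = 22.3 m/s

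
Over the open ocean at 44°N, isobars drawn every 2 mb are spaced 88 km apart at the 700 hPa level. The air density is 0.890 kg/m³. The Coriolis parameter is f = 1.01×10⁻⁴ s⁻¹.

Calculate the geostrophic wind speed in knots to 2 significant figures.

Pressure gradient: |∂P/∂n| = 200 Pa / 88000 m = 2.27×10⁻³ Pa/m
Geostrophic balance (pressure-gradient force = Coriolis force):
V_g = (1/(fρ)) |∂P/∂n| = 2.27×10⁻³ / (1.01×10⁻⁴ × 0.890) = 25.3 m/s
Converting: 25.3 m/s × 1.944 = 49 knots

49 knots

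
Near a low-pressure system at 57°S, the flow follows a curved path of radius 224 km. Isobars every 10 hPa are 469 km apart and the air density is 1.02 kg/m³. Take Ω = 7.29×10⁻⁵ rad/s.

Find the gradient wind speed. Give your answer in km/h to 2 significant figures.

43 km/h

Coriolis parameter at 57°S:
f = 2Ω sin φ = 2 × 7.29×10⁻⁵ × sin 57° = 1.22×10⁻⁴ s⁻¹
Pressure gradient: |∂P/∂n| = 1000 Pa / 469000 m = 2.13×10⁻³ Pa/m
Geostrophic speed: V_g = |∂P/∂n|/(fρ) = 2.13×10⁻³/(1.22×10⁻⁴ × 1.02) = 17.1 m/s
Around a low, centrifugal force acts outward with Coriolis, so pressure-gradient force balances both:
(1/ρ)|∂P/∂n| = fV + V²/R  →  V² + fR·V − fR·V_g = 0
With fR = 1.22×10⁻⁴ × 224×10³ m = 27.4 m/s:
V = [−fR + √((fR)² + 4 fR V_g)]/2 = [−27.4 + √(27.4² + 4×27.4×17.1)]/2 = 11.9 m/s
Subgeostrophic (V < V_g = 17.1 m/s), as expected around a low.
Converting: 11.9 m/s × 3.6 = 43 km/h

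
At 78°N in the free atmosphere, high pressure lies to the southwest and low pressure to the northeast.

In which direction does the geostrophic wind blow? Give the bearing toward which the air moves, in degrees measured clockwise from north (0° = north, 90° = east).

The pressure-gradient force points toward the northeast (bearing 045°).
Geostrophic balance: in the Northern Hemisphere the Coriolis force deflects motion to the right, so the geostrophic wind blows 90° to the right of the pressure-gradient force (low pressure on the left).
Rotating 045° by 90° clockwise gives 135° — the wind blows toward the southeast.

135°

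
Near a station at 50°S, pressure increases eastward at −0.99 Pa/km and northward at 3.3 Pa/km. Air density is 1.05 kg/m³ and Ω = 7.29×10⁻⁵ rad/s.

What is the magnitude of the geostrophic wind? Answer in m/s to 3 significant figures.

29.4 m/s

Coriolis parameter at 50°S:
f = 2Ω sin φ = 2 × 7.29×10⁻⁵ × sin 50° = 1.12×10⁻⁴ s⁻¹
In the Southern Hemisphere f is negative: f = −1.12×10⁻⁴ s⁻¹.
Component geostrophic relations (x east, y north):
u_g = −(1/(fρ)) ∂P/∂y,  v_g = (1/(fρ)) ∂P/∂x
u_g = −(3.3×10⁻³)/(−1.12×10⁻⁴ × 1.05) = 28.1 m/s;  v_g = (−0.99×10⁻³)/(−1.12×10⁻⁴ × 1.05) = 8.44 m/s
|V_g| = √(u_g² + v_g²) = 29.4 m/s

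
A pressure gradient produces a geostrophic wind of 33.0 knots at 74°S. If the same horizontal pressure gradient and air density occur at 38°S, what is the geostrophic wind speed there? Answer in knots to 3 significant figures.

With the same pressure gradient and density, V_g ∝ 1/f ∝ 1/sin φ.
V₂ = V₁ · sin φ₁ / sin φ₂ = 33.0 × sin 74° / sin 38°
V₂ = 33.0 × 0.9613/0.6157 = 51.5 knots

51.5 knots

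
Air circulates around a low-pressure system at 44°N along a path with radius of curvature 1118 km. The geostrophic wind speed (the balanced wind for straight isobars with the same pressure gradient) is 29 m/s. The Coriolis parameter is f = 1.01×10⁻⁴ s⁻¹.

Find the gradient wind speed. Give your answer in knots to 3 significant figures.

Around a low, centrifugal force acts outward with Coriolis, so pressure-gradient force balances both:
(1/ρ)|∂P/∂n| = fV + V²/R  →  V² + fR·V − fR·V_g = 0
With fR = 1.01×10⁻⁴ × 1118×10³ m = 113 m/s:
V = [−fR + √((fR)² + 4 fR V_g)]/2 = [−113 + √(113² + 4×113×29)]/2 = 23.9 m/s
Subgeostrophic (V < V_g = 29 m/s), as expected around a low.
Converting: 23.9 m/s × 1.944 = 46.5 knots

46.5 knots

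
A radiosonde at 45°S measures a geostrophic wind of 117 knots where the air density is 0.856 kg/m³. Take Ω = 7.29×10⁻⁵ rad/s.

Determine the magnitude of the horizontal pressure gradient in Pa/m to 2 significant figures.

5.3×10⁻³ Pa/m

Coriolis parameter at 45°S:
f = 2Ω sin φ = 2 × 7.29×10⁻⁵ × sin 45° = 1.03×10⁻⁴ s⁻¹
Wind speed in SI: 117 knots = 60.2 m/s
Geostrophic balance rearranged: |∂P/∂n| = f ρ V_g
|∂P/∂n| = 1.03×10⁻⁴ × 0.856 × 60.2 = 5.31×10⁻³ Pa/m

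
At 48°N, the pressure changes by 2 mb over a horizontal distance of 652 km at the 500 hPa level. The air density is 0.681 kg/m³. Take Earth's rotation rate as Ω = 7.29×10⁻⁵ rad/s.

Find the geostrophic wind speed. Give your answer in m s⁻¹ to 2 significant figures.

Coriolis parameter at 48°N:
f = 2Ω sin φ = 2 × 7.29×10⁻⁵ × sin 48° = 1.08×10⁻⁴ s⁻¹
Pressure gradient: |∂P/∂n| = 200 Pa / 652000 m = 3.07×10⁻⁴ Pa/m
Geostrophic balance (pressure-gradient force = Coriolis force):
V_g = (1/(fρ)) |∂P/∂n| = 3.07×10⁻⁴ / (1.08×10⁻⁴ × 0.681) = 4.16 m/s

4.2 m s⁻¹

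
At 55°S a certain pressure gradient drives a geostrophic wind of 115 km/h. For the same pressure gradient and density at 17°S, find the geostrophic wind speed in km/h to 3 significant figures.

322 km/h

With the same pressure gradient and density, V_g ∝ 1/f ∝ 1/sin φ.
V₂ = V₁ · sin φ₁ / sin φ₂ = 115 × sin 55° / sin 17°
V₂ = 115 × 0.8192/0.2924 = 322 km/h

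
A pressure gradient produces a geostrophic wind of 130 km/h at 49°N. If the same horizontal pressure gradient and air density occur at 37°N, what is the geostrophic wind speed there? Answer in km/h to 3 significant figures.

163 km/h

With the same pressure gradient and density, V_g ∝ 1/f ∝ 1/sin φ.
V₂ = V₁ · sin φ₁ / sin φ₂ = 130 × sin 49° / sin 37°
V₂ = 130 × 0.7547/0.6018 = 163 km/h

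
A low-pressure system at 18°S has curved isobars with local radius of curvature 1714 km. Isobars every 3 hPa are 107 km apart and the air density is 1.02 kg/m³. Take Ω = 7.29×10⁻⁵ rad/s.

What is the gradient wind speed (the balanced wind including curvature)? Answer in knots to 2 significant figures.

Coriolis parameter at 18°S:
f = 2Ω sin φ = 2 × 7.29×10⁻⁵ × sin 18° = 4.51×10⁻⁵ s⁻¹
Pressure gradient: |∂P/∂n| = 300 Pa / 107000 m = 2.80×10⁻³ Pa/m
Geostrophic speed: V_g = |∂P/∂n|/(fρ) = 2.80×10⁻³/(4.51×10⁻⁵ × 1.02) = 61.0 m/s
Around a low, centrifugal force acts outward with Coriolis, so pressure-gradient force balances both:
(1/ρ)|∂P/∂n| = fV + V²/R  →  V² + fR·V − fR·V_g = 0
With fR = 4.51×10⁻⁵ × 1714×10³ m = 77.2 m/s:
V = [−fR + √((fR)² + 4 fR V_g)]/2 = [−77.2 + √(77.2² + 4×77.2×61)]/2 = 40.1 m/s
Subgeostrophic (V < V_g = 61 m/s), as expected around a low.
Converting: 40.1 m/s × 1.944 = 78 knots

78 knots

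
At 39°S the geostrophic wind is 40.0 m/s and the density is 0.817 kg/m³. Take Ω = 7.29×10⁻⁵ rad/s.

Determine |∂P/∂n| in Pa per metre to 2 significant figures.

3.0×10⁻³ Pa/m

Coriolis parameter at 39°S:
f = 2Ω sin φ = 2 × 7.29×10⁻⁵ × sin 39° = 9.18×10⁻⁵ s⁻¹
Geostrophic balance rearranged: |∂P/∂n| = f ρ V_g
|∂P/∂n| = 9.18×10⁻⁵ × 0.817 × 40.0 = 3.00×10⁻³ Pa/m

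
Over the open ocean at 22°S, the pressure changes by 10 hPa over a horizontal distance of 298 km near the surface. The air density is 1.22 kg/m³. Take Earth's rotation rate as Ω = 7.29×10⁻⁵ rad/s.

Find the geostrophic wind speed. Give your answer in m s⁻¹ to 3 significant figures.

50.4 m s⁻¹

Coriolis parameter at 22°S:
f = 2Ω sin φ = 2 × 7.29×10⁻⁵ × sin 22° = 5.46×10⁻⁵ s⁻¹
Pressure gradient: |∂P/∂n| = 1000 Pa / 298000 m = 3.36×10⁻³ Pa/m
Geostrophic balance (pressure-gradient force = Coriolis force):
V_g = (1/(fρ)) |∂P/∂n| = 3.36×10⁻³ / (5.46×10⁻⁵ × 1.22) = 50.4 m/s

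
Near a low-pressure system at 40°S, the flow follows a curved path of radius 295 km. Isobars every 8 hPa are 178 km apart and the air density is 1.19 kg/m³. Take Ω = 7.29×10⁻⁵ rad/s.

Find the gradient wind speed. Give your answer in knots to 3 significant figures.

Coriolis parameter at 40°S:
f = 2Ω sin φ = 2 × 7.29×10⁻⁵ × sin 40° = 9.37×10⁻⁵ s⁻¹
Pressure gradient: |∂P/∂n| = 800 Pa / 178000 m = 4.49×10⁻³ Pa/m
Geostrophic speed: V_g = |∂P/∂n|/(fρ) = 4.49×10⁻³/(9.37×10⁻⁵ × 1.19) = 40.3 m/s
Around a low, centrifugal force acts outward with Coriolis, so pressure-gradient force balances both:
(1/ρ)|∂P/∂n| = fV + V²/R  →  V² + fR·V − fR·V_g = 0
With fR = 9.37×10⁻⁵ × 295×10³ m = 27.6 m/s:
V = [−fR + √((fR)² + 4 fR V_g)]/2 = [−27.6 + √(27.6² + 4×27.6×40.3)]/2 = 22.3 m/s
Subgeostrophic (V < V_g = 40.3 m/s), as expected around a low.
Converting: 22.3 m/s × 1.944 = 43.4 knots

43.4 knots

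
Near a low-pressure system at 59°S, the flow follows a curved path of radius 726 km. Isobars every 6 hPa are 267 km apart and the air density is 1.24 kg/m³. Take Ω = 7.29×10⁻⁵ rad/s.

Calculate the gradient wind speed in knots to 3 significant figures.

24.7 knots

Coriolis parameter at 59°S:
f = 2Ω sin φ = 2 × 7.29×10⁻⁵ × sin 59° = 1.25×10⁻⁴ s⁻¹
Pressure gradient: |∂P/∂n| = 600 Pa / 267000 m = 2.25×10⁻³ Pa/m
Geostrophic speed: V_g = |∂P/∂n|/(fρ) = 2.25×10⁻³/(1.25×10⁻⁴ × 1.24) = 14.5 m/s
Around a low, centrifugal force acts outward with Coriolis, so pressure-gradient force balances both:
(1/ρ)|∂P/∂n| = fV + V²/R  →  V² + fR·V − fR·V_g = 0
With fR = 1.25×10⁻⁴ × 726×10³ m = 90.7 m/s:
V = [−fR + √((fR)² + 4 fR V_g)]/2 = [−90.7 + √(90.7² + 4×90.7×14.5)]/2 = 12.7 m/s
Subgeostrophic (V < V_g = 14.5 m/s), as expected around a low.
Converting: 12.7 m/s × 1.944 = 24.7 knots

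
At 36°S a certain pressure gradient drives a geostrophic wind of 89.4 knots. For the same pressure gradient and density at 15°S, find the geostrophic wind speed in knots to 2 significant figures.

200 knots

With the same pressure gradient and density, V_g ∝ 1/f ∝ 1/sin φ.
V₂ = V₁ · sin φ₁ / sin φ₂ = 89.4 × sin 36° / sin 15°
V₂ = 89.4 × 0.5878/0.2588 = 200 knots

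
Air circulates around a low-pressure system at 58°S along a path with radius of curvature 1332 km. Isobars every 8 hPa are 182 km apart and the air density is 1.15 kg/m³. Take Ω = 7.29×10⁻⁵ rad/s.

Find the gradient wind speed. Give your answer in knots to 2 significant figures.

52 knots

Coriolis parameter at 58°S:
f = 2Ω sin φ = 2 × 7.29×10⁻⁵ × sin 58° = 1.24×10⁻⁴ s⁻¹
Pressure gradient: |∂P/∂n| = 800 Pa / 182000 m = 4.40×10⁻³ Pa/m
Geostrophic speed: V_g = |∂P/∂n|/(fρ) = 4.40×10⁻³/(1.24×10⁻⁴ × 1.15) = 30.9 m/s
Around a low, centrifugal force acts outward with Coriolis, so pressure-gradient force balances both:
(1/ρ)|∂P/∂n| = fV + V²/R  →  V² + fR·V − fR·V_g = 0
With fR = 1.24×10⁻⁴ × 1332×10³ m = 165 m/s:
V = [−fR + √((fR)² + 4 fR V_g)]/2 = [−165 + √(165² + 4×165×30.9)]/2 = 26.6 m/s
Subgeostrophic (V < V_g = 30.9 m/s), as expected around a low.
Converting: 26.6 m/s × 1.944 = 52 knots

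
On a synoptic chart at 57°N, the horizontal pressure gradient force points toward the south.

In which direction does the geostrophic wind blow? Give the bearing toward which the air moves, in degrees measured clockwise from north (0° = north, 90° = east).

270°

The pressure-gradient force points toward the south (bearing 180°).
Geostrophic balance: in the Northern Hemisphere the Coriolis force deflects motion to the right, so the geostrophic wind blows 90° to the right of the pressure-gradient force (low pressure on the left).
Rotating 180° by 90° clockwise gives 270° — the wind blows toward the west.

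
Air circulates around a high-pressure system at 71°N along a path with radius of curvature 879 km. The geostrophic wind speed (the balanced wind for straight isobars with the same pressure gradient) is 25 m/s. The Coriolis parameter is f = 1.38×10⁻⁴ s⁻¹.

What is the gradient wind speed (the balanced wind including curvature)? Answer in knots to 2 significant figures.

Around a high, pressure-gradient force acts outward with centrifugal, so Coriolis balances both:
fV = (1/ρ)|∂P/∂n| + V²/R  →  V² − fR·V + fR·V_g = 0
With fR = 1.38×10⁻⁴ × 879×10³ m = 121 m/s:
V = [fR − √((fR)² − 4 fR V_g)]/2 = [121 − √(121² − 4×121×25)]/2 = 35.2 m/s
Supergeostrophic (V > V_g = 25 m/s), as expected around a high.
Converting: 35.2 m/s × 1.944 = 68 knots

68 knots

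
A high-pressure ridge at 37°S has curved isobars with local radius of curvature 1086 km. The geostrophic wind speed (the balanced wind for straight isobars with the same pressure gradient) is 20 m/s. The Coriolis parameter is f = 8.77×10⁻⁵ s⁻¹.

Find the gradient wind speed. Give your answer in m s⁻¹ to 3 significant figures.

Around a high, pressure-gradient force acts outward with centrifugal, so Coriolis balances both:
fV = (1/ρ)|∂P/∂n| + V²/R  →  V² − fR·V + fR·V_g = 0
With fR = 8.77×10⁻⁵ × 1086×10³ m = 95.2 m/s:
V = [fR − √((fR)² − 4 fR V_g)]/2 = [95.2 − √(95.2² − 4×95.2×20)]/2 = 28.6 m/s
Supergeostrophic (V > V_g = 20 m/s), as expected around a high.

28.6 m s⁻¹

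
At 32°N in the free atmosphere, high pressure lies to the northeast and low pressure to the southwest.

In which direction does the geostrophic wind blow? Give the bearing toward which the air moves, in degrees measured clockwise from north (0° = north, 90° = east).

315°

The pressure-gradient force points toward the southwest (bearing 225°).
Geostrophic balance: in the Northern Hemisphere the Coriolis force deflects motion to the right, so the geostrophic wind blows 90° to the right of the pressure-gradient force (low pressure on the left).
Rotating 225° by 90° clockwise gives 315° — the wind blows toward the northwest.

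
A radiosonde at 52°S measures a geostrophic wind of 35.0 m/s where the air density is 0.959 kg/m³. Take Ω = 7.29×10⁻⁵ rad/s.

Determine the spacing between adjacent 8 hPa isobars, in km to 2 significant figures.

Coriolis parameter at 52°S:
f = 2Ω sin φ = 2 × 7.29×10⁻⁵ × sin 52° = 1.15×10⁻⁴ s⁻¹
Geostrophic balance rearranged: |∂P/∂n| = f ρ V_g
|∂P/∂n| = 1.15×10⁻⁴ × 0.959 × 35.0 = 3.86×10⁻³ Pa/m
Isobar spacing: Δn = ΔP/|∂P/∂n| = 800 Pa / 3.86×10⁻³ Pa/m = 207450 m ≈ 210 km

210 km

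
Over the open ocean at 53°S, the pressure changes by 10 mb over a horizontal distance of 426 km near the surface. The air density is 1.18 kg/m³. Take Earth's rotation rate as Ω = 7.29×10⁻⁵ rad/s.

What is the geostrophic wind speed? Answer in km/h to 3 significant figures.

61.5 km/h

Coriolis parameter at 53°S:
f = 2Ω sin φ = 2 × 7.29×10⁻⁵ × sin 53° = 1.16×10⁻⁴ s⁻¹
Pressure gradient: |∂P/∂n| = 1000 Pa / 426000 m = 2.35×10⁻³ Pa/m
Geostrophic balance (pressure-gradient force = Coriolis force):
V_g = (1/(fρ)) |∂P/∂n| = 2.35×10⁻³ / (1.16×10⁻⁴ × 1.18) = 17.1 m/s
Converting: 17.1 m/s × 3.6 = 61.5 km/h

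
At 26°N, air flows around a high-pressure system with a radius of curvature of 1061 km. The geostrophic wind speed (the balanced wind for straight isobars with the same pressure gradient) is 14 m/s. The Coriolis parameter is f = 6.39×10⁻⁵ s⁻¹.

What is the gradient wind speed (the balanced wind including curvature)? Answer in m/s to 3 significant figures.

19.8 m/s

Around a high, pressure-gradient force acts outward with centrifugal, so Coriolis balances both:
fV = (1/ρ)|∂P/∂n| + V²/R  →  V² − fR·V + fR·V_g = 0
With fR = 6.39×10⁻⁵ × 1061×10³ m = 67.8 m/s:
V = [fR − √((fR)² − 4 fR V_g)]/2 = [67.8 − √(67.8² − 4×67.8×14)]/2 = 19.8 m/s
Supergeostrophic (V > V_g = 14 m/s), as expected around a high.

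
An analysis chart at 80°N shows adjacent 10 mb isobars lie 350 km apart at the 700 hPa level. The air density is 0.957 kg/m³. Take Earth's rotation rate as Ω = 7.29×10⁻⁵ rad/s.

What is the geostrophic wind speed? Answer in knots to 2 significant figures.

40 knots

Coriolis parameter at 80°N:
f = 2Ω sin φ = 2 × 7.29×10⁻⁵ × sin 80° = 1.44×10⁻⁴ s⁻¹
Pressure gradient: |∂P/∂n| = 1000 Pa / 350000 m = 2.86×10⁻³ Pa/m
Geostrophic balance (pressure-gradient force = Coriolis force):
V_g = (1/(fρ)) |∂P/∂n| = 2.86×10⁻³ / (1.44×10⁻⁴ × 0.957) = 20.8 m/s
Converting: 20.8 m/s × 1.944 = 40 knots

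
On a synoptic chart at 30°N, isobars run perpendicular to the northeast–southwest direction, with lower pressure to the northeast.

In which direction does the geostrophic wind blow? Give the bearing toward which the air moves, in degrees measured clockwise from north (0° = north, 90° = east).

135°

The pressure-gradient force points toward the northeast (bearing 045°).
Geostrophic balance: in the Northern Hemisphere the Coriolis force deflects motion to the right, so the geostrophic wind blows 90° to the right of the pressure-gradient force (low pressure on the left).
Rotating 045° by 90° clockwise gives 135° — the wind blows toward the southeast.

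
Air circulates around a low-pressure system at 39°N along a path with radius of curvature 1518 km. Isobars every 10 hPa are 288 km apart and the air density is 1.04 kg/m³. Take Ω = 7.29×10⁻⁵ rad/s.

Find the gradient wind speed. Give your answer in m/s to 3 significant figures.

29.9 m/s

Coriolis parameter at 39°N:
f = 2Ω sin φ = 2 × 7.29×10⁻⁵ × sin 39° = 9.18×10⁻⁵ s⁻¹
Pressure gradient: |∂P/∂n| = 1000 Pa / 288000 m = 3.47×10⁻³ Pa/m
Geostrophic speed: V_g = |∂P/∂n|/(fρ) = 3.47×10⁻³/(9.18×10⁻⁵ × 1.04) = 36.4 m/s
Around a low, centrifugal force acts outward with Coriolis, so pressure-gradient force balances both:
(1/ρ)|∂P/∂n| = fV + V²/R  →  V² + fR·V − fR·V_g = 0
With fR = 9.18×10⁻⁵ × 1518×10³ m = 139 m/s:
V = [−fR + √((fR)² + 4 fR V_g)]/2 = [−139 + √(139² + 4×139×36.4)]/2 = 29.9 m/s
Subgeostrophic (V < V_g = 36.4 m/s), as expected around a low.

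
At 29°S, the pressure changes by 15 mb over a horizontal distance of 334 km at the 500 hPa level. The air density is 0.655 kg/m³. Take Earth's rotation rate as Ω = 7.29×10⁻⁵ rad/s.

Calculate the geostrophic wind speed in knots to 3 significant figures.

189 knots

Coriolis parameter at 29°S:
f = 2Ω sin φ = 2 × 7.29×10⁻⁵ × sin 29° = 7.07×10⁻⁵ s⁻¹
Pressure gradient: |∂P/∂n| = 1500 Pa / 334000 m = 4.49×10⁻³ Pa/m
Geostrophic balance (pressure-gradient force = Coriolis force):
V_g = (1/(fρ)) |∂P/∂n| = 4.49×10⁻³ / (7.07×10⁻⁵ × 0.655) = 97.0 m/s
Converting: 97.0 m/s × 1.944 = 189 knots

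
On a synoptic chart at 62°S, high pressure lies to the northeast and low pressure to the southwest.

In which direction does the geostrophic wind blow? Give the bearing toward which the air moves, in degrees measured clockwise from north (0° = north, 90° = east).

The pressure-gradient force points toward the southwest (bearing 225°).
Geostrophic balance: in the Southern Hemisphere the Coriolis force deflects motion to the left, so the geostrophic wind blows 90° to the left of the pressure-gradient force (low pressure on the right).
Rotating 225° by 90° counterclockwise gives 135° — the wind blows toward the southeast.

135°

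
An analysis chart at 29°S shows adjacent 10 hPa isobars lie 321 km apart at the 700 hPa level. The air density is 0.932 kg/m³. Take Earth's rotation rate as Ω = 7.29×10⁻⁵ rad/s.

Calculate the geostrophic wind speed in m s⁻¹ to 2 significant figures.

47 m s⁻¹

Coriolis parameter at 29°S:
f = 2Ω sin φ = 2 × 7.29×10⁻⁵ × sin 29° = 7.07×10⁻⁵ s⁻¹
Pressure gradient: |∂P/∂n| = 1000 Pa / 321000 m = 3.12×10⁻³ Pa/m
Geostrophic balance (pressure-gradient force = Coriolis force):
V_g = (1/(fρ)) |∂P/∂n| = 3.12×10⁻³ / (7.07×10⁻⁵ × 0.932) = 47.3 m/s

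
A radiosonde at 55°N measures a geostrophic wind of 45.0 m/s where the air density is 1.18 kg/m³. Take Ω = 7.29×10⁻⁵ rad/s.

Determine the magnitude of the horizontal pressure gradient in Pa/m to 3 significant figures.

Coriolis parameter at 55°N:
f = 2Ω sin φ = 2 × 7.29×10⁻⁵ × sin 55° = 1.19×10⁻⁴ s⁻¹
Geostrophic balance rearranged: |∂P/∂n| = f ρ V_g
|∂P/∂n| = 1.19×10⁻⁴ × 1.18 × 45.0 = 6.34×10⁻³ Pa/m

6.34×10⁻³ Pa/m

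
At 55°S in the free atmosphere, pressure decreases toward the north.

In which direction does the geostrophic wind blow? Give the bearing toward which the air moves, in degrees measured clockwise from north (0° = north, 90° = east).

270°

The pressure-gradient force points toward the north (bearing 000°).
Geostrophic balance: in the Southern Hemisphere the Coriolis force deflects motion to the left, so the geostrophic wind blows 90° to the left of the pressure-gradient force (low pressure on the right).
Rotating 000° by 90° counterclockwise gives 270° — the wind blows toward the west.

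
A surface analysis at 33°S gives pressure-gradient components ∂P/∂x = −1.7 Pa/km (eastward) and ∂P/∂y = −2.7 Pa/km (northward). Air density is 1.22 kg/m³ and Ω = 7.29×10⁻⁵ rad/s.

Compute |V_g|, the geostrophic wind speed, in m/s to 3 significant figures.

32.9 m/s

Coriolis parameter at 33°S:
f = 2Ω sin φ = 2 × 7.29×10⁻⁵ × sin 33° = 7.94×10⁻⁵ s⁻¹
In the Southern Hemisphere f is negative: f = −7.94×10⁻⁵ s⁻¹.
Component geostrophic relations (x east, y north):
u_g = −(1/(fρ)) ∂P/∂y,  v_g = (1/(fρ)) ∂P/∂x
u_g = −(−2.7×10⁻³)/(−7.94×10⁻⁵ × 1.22) = −27.9 m/s;  v_g = (−1.7×10⁻³)/(−7.94×10⁻⁵ × 1.22) = 17.5 m/s
|V_g| = √(u_g² + v_g²) = 32.9 m/s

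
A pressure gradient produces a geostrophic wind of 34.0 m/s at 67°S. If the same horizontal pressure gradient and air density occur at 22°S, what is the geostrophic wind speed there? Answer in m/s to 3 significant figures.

With the same pressure gradient and density, V_g ∝ 1/f ∝ 1/sin φ.
V₂ = V₁ · sin φ₁ / sin φ₂ = 34.0 × sin 67° / sin 22°
V₂ = 34.0 × 0.9205/0.3746 = 83.5 m/s

83.5 m/s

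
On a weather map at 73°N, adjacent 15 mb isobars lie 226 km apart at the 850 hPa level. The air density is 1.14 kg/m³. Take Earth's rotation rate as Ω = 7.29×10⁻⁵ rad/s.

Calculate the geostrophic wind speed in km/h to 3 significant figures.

Coriolis parameter at 73°N:
f = 2Ω sin φ = 2 × 7.29×10⁻⁵ × sin 73° = 1.39×10⁻⁴ s⁻¹
Pressure gradient: |∂P/∂n| = 1500 Pa / 226000 m = 6.64×10⁻³ Pa/m
Geostrophic balance (pressure-gradient force = Coriolis force):
V_g = (1/(fρ)) |∂P/∂n| = 6.64×10⁻³ / (1.39×10⁻⁴ × 1.14) = 41.8 m/s
Converting: 41.8 m/s × 3.6 = 150 km/h

150 km/h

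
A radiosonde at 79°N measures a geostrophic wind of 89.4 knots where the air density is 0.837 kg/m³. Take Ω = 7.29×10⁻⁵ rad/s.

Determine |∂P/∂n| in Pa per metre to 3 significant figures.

Coriolis parameter at 79°N:
f = 2Ω sin φ = 2 × 7.29×10⁻⁵ × sin 79° = 1.43×10⁻⁴ s⁻¹
Wind speed in SI: 89.4 knots = 46.0 m/s
Geostrophic balance rearranged: |∂P/∂n| = f ρ V_g
|∂P/∂n| = 1.43×10⁻⁴ × 0.837 × 46.0 = 5.51×10⁻³ Pa/m

5.51×10⁻³ Pa/m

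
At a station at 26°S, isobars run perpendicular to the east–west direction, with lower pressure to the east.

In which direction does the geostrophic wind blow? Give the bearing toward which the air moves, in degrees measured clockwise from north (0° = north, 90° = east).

000°

The pressure-gradient force points toward the east (bearing 090°).
Geostrophic balance: in the Southern Hemisphere the Coriolis force deflects motion to the left, so the geostrophic wind blows 90° to the left of the pressure-gradient force (low pressure on the right).
Rotating 090° by 90° counterclockwise gives 000° — the wind blows toward the north.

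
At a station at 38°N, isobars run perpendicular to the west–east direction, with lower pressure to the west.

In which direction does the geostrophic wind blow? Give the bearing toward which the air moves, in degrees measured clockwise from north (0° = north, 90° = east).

000°

The pressure-gradient force points toward the west (bearing 270°).
Geostrophic balance: in the Northern Hemisphere the Coriolis force deflects motion to the right, so the geostrophic wind blows 90° to the right of the pressure-gradient force (low pressure on the left).
Rotating 270° by 90° clockwise gives 000° — the wind blows toward the north.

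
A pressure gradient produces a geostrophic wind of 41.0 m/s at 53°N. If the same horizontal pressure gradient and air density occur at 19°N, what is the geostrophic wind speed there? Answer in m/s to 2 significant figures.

With the same pressure gradient and density, V_g ∝ 1/f ∝ 1/sin φ.
V₂ = V₁ · sin φ₁ / sin φ₂ = 41.0 × sin 53° / sin 19°
V₂ = 41.0 × 0.7986/0.3256 = 100 m/s

100 m/s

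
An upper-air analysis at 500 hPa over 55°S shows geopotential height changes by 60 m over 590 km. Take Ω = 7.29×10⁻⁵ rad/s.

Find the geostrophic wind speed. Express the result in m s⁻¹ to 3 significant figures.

Coriolis parameter at 55°S:
f = 2Ω sin φ = 2 × 7.29×10⁻⁵ × sin 55° = 1.19×10⁻⁴ s⁻¹
Height gradient: |∂Z/∂n| = 60 m / 590000 m = 1.02×10⁻⁴
On a pressure surface, geostrophic balance gives V_g = (g/f)|∂Z/∂n|:
V_g = 9.81 × 1.02×10⁻⁴ / 1.19×10⁻⁴ = 8.35 m/s

8.35 m s⁻¹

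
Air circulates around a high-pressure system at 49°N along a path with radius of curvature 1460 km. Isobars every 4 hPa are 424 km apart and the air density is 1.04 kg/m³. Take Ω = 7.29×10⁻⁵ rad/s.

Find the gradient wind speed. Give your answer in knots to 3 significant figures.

Coriolis parameter at 49°N:
f = 2Ω sin φ = 2 × 7.29×10⁻⁵ × sin 49° = 1.10×10⁻⁴ s⁻¹
Pressure gradient: |∂P/∂n| = 400 Pa / 424000 m = 9.43×10⁻⁴ Pa/m
Geostrophic speed: V_g = |∂P/∂n|/(fρ) = 9.43×10⁻⁴/(1.10×10⁻⁴ × 1.04) = 8.24 m/s
Around a high, pressure-gradient force acts outward with centrifugal, so Coriolis balances both:
fV = (1/ρ)|∂P/∂n| + V²/R  →  V² − fR·V + fR·V_g = 0
With fR = 1.10×10⁻⁴ × 1460×10³ m = 161 m/s:
V = [fR − √((fR)² − 4 fR V_g)]/2 = [161 − √(161² − 4×161×8.24)]/2 = 8.72 m/s
Supergeostrophic (V > V_g = 8.24 m/s), as expected around a high.
Converting: 8.72 m/s × 1.944 = 16.9 knots

16.9 knots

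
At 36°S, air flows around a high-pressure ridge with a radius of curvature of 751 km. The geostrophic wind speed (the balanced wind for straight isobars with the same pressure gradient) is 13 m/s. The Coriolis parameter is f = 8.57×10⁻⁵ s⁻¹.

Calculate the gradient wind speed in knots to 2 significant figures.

Around a high, pressure-gradient force acts outward with centrifugal, so Coriolis balances both:
fV = (1/ρ)|∂P/∂n| + V²/R  →  V² − fR·V + fR·V_g = 0
With fR = 8.57×10⁻⁵ × 751×10³ m = 64.4 m/s:
V = [fR − √((fR)² − 4 fR V_g)]/2 = [64.4 − √(64.4² − 4×64.4×13)]/2 = 18.1 m/s
Supergeostrophic (V > V_g = 13 m/s), as expected around a high.
Converting: 18.1 m/s × 1.944 = 35 knots

35 knots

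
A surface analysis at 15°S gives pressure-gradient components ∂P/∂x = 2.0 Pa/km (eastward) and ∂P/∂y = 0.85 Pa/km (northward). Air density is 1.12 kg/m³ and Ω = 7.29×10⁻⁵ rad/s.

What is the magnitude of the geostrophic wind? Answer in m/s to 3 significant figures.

51.4 m/s

Coriolis parameter at 15°S:
f = 2Ω sin φ = 2 × 7.29×10⁻⁵ × sin 15° = 3.77×10⁻⁵ s⁻¹
In the Southern Hemisphere f is negative: f = −3.77×10⁻⁵ s⁻¹.
Component geostrophic relations (x east, y north):
u_g = −(1/(fρ)) ∂P/∂y,  v_g = (1/(fρ)) ∂P/∂x
u_g = −(0.85×10⁻³)/(−3.77×10⁻⁵ × 1.12) = 20.1 m/s;  v_g = (2.0×10⁻³)/(−3.77×10⁻⁵ × 1.12) = −47.3 m/s
|V_g| = √(u_g² + v_g²) = 51.4 m/s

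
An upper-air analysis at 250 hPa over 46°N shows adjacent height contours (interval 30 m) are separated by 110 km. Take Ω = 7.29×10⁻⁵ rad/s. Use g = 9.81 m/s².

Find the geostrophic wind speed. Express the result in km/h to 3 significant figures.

Coriolis parameter at 46°N:
f = 2Ω sin φ = 2 × 7.29×10⁻⁵ × sin 46° = 1.05×10⁻⁴ s⁻¹
Height gradient: |∂Z/∂n| = 30 m / 110000 m = 2.73×10⁻⁴
On a pressure surface, geostrophic balance gives V_g = (g/f)|∂Z/∂n|:
V_g = 9.81 × 2.73×10⁻⁴ / 1.05×10⁻⁴ = 25.5 m/s
Converting: 25.5 m/s × 3.6 = 91.8 km/h

91.8 km/h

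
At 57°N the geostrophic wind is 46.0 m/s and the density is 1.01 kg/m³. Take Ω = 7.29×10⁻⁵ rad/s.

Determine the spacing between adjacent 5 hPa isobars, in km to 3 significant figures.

Coriolis parameter at 57°N:
f = 2Ω sin φ = 2 × 7.29×10⁻⁵ × sin 57° = 1.22×10⁻⁴ s⁻¹
Geostrophic balance rearranged: |∂P/∂n| = f ρ V_g
|∂P/∂n| = 1.22×10⁻⁴ × 1.01 × 46.0 = 5.68×10⁻³ Pa/m
Isobar spacing: Δn = ΔP/|∂P/∂n| = 500 Pa / 5.68×10⁻³ Pa/m = 88012 m ≈ 88.0 km

88.0 km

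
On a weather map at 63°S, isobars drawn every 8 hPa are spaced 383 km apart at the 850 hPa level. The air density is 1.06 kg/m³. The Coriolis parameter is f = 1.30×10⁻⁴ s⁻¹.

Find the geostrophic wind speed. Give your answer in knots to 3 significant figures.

29.5 knots

Pressure gradient: |∂P/∂n| = 800 Pa / 383000 m = 2.09×10⁻³ Pa/m
Geostrophic balance (pressure-gradient force = Coriolis force):
V_g = (1/(fρ)) |∂P/∂n| = 2.09×10⁻³ / (1.30×10⁻⁴ × 1.06) = 15.2 m/s
Converting: 15.2 m/s × 1.944 = 29.5 knots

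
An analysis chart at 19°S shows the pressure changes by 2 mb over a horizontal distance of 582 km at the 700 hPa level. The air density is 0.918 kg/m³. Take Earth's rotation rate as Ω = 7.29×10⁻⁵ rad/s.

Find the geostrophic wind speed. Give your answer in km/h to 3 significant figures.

28.4 km/h

Coriolis parameter at 19°S:
f = 2Ω sin φ = 2 × 7.29×10⁻⁵ × sin 19° = 4.75×10⁻⁵ s⁻¹
Pressure gradient: |∂P/∂n| = 200 Pa / 582000 m = 3.44×10⁻⁴ Pa/m
Geostrophic balance (pressure-gradient force = Coriolis force):
V_g = (1/(fρ)) |∂P/∂n| = 3.44×10⁻⁴ / (4.75×10⁻⁵ × 0.918) = 7.89 m/s
Converting: 7.89 m/s × 3.6 = 28.4 km/h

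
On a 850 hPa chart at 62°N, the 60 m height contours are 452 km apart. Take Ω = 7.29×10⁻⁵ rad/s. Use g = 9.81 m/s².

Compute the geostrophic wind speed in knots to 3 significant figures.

Coriolis parameter at 62°N:
f = 2Ω sin φ = 2 × 7.29×10⁻⁵ × sin 62° = 1.29×10⁻⁴ s⁻¹
Height gradient: |∂Z/∂n| = 60 m / 452000 m = 1.33×10⁻⁴
On a pressure surface, geostrophic balance gives V_g = (g/f)|∂Z/∂n|:
V_g = 9.81 × 1.33×10⁻⁴ / 1.29×10⁻⁴ = 10.1 m/s
Converting: 10.1 m/s × 1.944 = 19.7 knots

19.7 knots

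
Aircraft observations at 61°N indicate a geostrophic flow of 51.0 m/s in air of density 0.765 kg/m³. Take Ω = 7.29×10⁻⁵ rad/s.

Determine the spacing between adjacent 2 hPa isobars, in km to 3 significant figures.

40.2 km

Coriolis parameter at 61°N:
f = 2Ω sin φ = 2 × 7.29×10⁻⁵ × sin 61° = 1.28×10⁻⁴ s⁻¹
Geostrophic balance rearranged: |∂P/∂n| = f ρ V_g
|∂P/∂n| = 1.28×10⁻⁴ × 0.765 × 51.0 = 4.98×10⁻³ Pa/m
Isobar spacing: Δn = ΔP/|∂P/∂n| = 200 Pa / 4.98×10⁻³ Pa/m = 40200 m ≈ 40.2 km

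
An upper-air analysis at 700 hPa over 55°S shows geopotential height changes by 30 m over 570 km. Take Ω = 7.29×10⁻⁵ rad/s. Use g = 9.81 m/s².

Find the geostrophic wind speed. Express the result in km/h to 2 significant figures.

Coriolis parameter at 55°S:
f = 2Ω sin φ = 2 × 7.29×10⁻⁵ × sin 55° = 1.19×10⁻⁴ s⁻¹
Height gradient: |∂Z/∂n| = 30 m / 570000 m = 5.26×10⁻⁵
On a pressure surface, geostrophic balance gives V_g = (g/f)|∂Z/∂n|:
V_g = 9.81 × 5.26×10⁻⁵ / 1.19×10⁻⁴ = 4.32 m/s
Converting: 4.32 m/s × 3.6 = 16 km/h

16 km/h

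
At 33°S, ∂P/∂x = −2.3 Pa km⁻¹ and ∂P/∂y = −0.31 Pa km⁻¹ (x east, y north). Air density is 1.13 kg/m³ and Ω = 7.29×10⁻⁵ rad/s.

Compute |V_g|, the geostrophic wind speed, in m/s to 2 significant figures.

Coriolis parameter at 33°S:
f = 2Ω sin φ = 2 × 7.29×10⁻⁵ × sin 33° = 7.94×10⁻⁵ s⁻¹
In the Southern Hemisphere f is negative: f = −7.94×10⁻⁵ s⁻¹.
Component geostrophic relations (x east, y north):
u_g = −(1/(fρ)) ∂P/∂y,  v_g = (1/(fρ)) ∂P/∂x
u_g = −(−0.31×10⁻³)/(−7.94×10⁻⁵ × 1.13) = −3.45 m/s;  v_g = (−2.3×10⁻³)/(−7.94×10⁻⁵ × 1.13) = 25.6 m/s
|V_g| = √(u_g² + v_g²) = 25.9 m/s

26 m/s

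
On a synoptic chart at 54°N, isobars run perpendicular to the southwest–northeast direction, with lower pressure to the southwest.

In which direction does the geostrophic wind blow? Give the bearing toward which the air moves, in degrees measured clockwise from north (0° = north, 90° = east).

315°

The pressure-gradient force points toward the southwest (bearing 225°).
Geostrophic balance: in the Northern Hemisphere the Coriolis force deflects motion to the right, so the geostrophic wind blows 90° to the right of the pressure-gradient force (low pressure on the left).
Rotating 225° by 90° clockwise gives 315° — the wind blows toward the northwest.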